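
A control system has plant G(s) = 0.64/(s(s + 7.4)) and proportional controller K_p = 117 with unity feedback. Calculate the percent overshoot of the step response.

22.6%

From 1 + K_pG(s) = 0: s² + 7.4s + 74.88 = 0 ⇒ ω_n = 8.653, ζ = 0.4276.
%OS = 100·exp(−πζ/√(1−ζ²)) = 100·exp(−π·0.4276/√0.8172) = 22.6%.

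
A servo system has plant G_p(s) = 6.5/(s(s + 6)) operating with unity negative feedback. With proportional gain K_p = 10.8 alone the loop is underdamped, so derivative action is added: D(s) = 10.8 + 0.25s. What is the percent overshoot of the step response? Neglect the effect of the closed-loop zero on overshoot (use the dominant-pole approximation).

Forward path: (10.8 + 0.25s)·6.5/(s(s+6)). The closed-loop characteristic equation is s² + (6 + 6.5·0.25)s + 6.5·10.8 = 0.
That is s² + 7.625s + 70.2 = 0, so ω_n = 8.379 rad/s and ζ = 7.625/(2·8.379) = 0.455.
%OS = 100·exp(−πζ/√(1−ζ²)) = 20.1%.

20.1%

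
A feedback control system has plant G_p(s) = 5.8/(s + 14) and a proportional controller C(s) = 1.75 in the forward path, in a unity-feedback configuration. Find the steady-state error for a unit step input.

The loop is type 0. Static position error constant K_pos = C(0)·G_p(0) = 1.75·0.4143 = 0.725.
Steady-state error to a unit step: e_ss = 1/(1+K_pos) = 1/1.725 = 0.58.

0.58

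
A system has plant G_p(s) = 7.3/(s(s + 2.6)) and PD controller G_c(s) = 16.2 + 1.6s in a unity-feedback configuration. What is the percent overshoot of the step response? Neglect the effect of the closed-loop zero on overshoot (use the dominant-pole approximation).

6.49%

Forward path: (16.2 + 1.6s)·7.3/(s(s+2.6)). The closed-loop characteristic equation is s² + (2.6 + 7.3·1.6)s + 7.3·16.2 = 0.
That is s² + 14.28s + 118.3 = 0, so ω_n = 10.87 rad/s and ζ = 14.28/(2·10.87) = 0.6566.
%OS = 100·exp(−πζ/√(1−ζ²)) = 6.49%.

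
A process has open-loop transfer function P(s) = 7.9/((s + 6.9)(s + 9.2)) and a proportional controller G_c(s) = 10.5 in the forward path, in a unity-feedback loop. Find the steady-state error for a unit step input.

The loop is type 0. Static position error constant K_pos = G_c(0)·P(0) = 10.5·0.1244 = 1.307.
Steady-state error to a unit step: e_ss = 1/(1+K_pos) = 1/2.307 = 0.434.

0.434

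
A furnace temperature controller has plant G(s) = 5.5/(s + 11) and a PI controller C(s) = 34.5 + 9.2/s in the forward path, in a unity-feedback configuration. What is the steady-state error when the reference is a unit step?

0

The open loop C(s)G(s) has a pole at the origin (type 1), so the static position error constant is infinite and e_ss = 1/(1+∞) = 0.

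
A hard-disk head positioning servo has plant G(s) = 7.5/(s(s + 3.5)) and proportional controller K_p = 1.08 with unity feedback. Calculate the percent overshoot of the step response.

Closed-loop characteristic equation: s² + 3.5s + 8.1 = 0, so ω_n = 2.846 rad/s and ζ = 3.5/(2·2.846) = 0.6149.
%OS = 100·exp(−πζ/√(1−ζ²)) = 100·exp(−π·0.6149/√0.6219) = 8.63%.

8.63%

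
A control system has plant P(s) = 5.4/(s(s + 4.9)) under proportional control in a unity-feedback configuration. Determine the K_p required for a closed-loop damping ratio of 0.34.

Closed-loop characteristic equation: s² + 4.9s + K_p·5.4 = 0.
So ω_n = √(5.4K_p) and 2ζω_n = 4.9, giving ζ = 4.9/(2√(5.4K_p)).
Setting ζ = 0.34: √(5.4K_p) = 4.9/(2·0.34) = 7.206, so K_p = 51.92/5.4 = 9.62.

K_p = 9.62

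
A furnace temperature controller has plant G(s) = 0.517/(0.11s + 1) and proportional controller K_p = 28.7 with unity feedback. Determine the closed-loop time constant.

Closed loop: T(s) = K_p·G/(1+K_p·G) = 14.84/(0.11s + 1 + 14.84), with pole at s = −(1 + 14.84)/0.11 = −144.
Closed-loop time constant τ = 1/144 = 0.00695 s.

τ = 0.00695 s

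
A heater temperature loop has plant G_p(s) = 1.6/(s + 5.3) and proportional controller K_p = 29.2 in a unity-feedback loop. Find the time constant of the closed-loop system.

τ = 0.0192 s

Closed-loop transfer function: T(s) = K_p·G_p(s)/(1 + K_p·G_p(s)) = 46.72/(s + 5.3 + 46.72) = 46.72/(s + 52.02).
Time constant τ = 1/52.02 = 0.0192 s.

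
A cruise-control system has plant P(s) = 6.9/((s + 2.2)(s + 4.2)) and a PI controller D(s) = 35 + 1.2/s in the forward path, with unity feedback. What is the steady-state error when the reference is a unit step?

0

The open loop D(s)P(s) has a pole at the origin (type 1), so the static position error constant is infinite and e_ss = 1/(1+∞) = 0.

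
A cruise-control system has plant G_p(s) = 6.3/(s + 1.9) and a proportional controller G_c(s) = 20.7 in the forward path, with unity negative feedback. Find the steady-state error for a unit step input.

The loop is type 0. Static position error constant K_pos = G_c(0)·G_p(0) = 20.7·3.316 = 68.64.
Steady-state error to a unit step: e_ss = 1/(1+K_pos) = 1/69.64 = 0.0144.

0.0144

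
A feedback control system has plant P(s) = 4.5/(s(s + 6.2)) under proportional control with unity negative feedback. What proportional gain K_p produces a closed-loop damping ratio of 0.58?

K_p = 6.35

Closed-loop characteristic equation: s² + 6.2s + K_p·4.5 = 0.
So ω_n = √(4.5K_p) and 2ζω_n = 6.2, giving ζ = 6.2/(2√(4.5K_p)).
Setting ζ = 0.58: √(4.5K_p) = 6.2/(2·0.58) = 5.345, so K_p = 28.57/4.5 = 6.35.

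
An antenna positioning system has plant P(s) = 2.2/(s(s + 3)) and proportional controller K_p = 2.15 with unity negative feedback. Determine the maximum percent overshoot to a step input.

The closed-loop denominator s² + 3s + 4.73 gives ω_n = √4.73 = 2.175 and ζ = 3/(2ω_n) = 0.6897.
%OS = 100·exp(−πζ/√(1−ζ²)) = 100·exp(−π·0.6897/√0.5243) = 5.02%.

5.02%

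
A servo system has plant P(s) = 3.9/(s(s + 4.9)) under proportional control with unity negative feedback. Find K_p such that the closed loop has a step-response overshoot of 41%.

From %OS = 100·exp(−πζ/√(1−ζ²)) = 41%, ζ = −ln(0.41)/√(π²+ln²(0.41)) = 0.273.
Characteristic equation s² + 4.9s + 3.9K_p = 0 gives ζ = 4.9/(2√(3.9K_p)).
Setting ζ = 0.273: √(3.9K_p) = 4.9/(2·0.273) = 8.974, so K_p = 80.53/3.9 = 20.6.

K_p = 20.6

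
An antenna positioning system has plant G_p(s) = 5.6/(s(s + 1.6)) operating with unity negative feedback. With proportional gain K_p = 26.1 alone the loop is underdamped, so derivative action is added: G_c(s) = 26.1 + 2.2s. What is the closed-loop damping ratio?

Forward path: (26.1 + 2.2s)·5.6/(s(s+1.6)). The closed-loop characteristic equation is s² + (1.6 + 5.6·2.2)s + 5.6·26.1 = 0.
That is s² + 13.92s + 146.2 = 0, so ω_n = 12.09 rad/s and ζ = 13.92/(2·12.09) = 0.5757.

ζ = 0.576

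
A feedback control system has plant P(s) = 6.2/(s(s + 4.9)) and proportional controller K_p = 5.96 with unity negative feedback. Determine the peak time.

Closed-loop characteristic equation: s² + 4.9s + 36.95 = 0, so ω_n = 6.079 rad/s and ζ = 4.9/(2·6.079) = 0.403.
Damped frequency ω_d = ω_n√(1−ζ²) = 5.563 rad/s, so peak time T_p = π/ω_d = 0.565 s.

T_p = 0.565 s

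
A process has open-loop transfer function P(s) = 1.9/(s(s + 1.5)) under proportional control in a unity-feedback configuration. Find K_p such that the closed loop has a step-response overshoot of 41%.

From %OS = 100·exp(−πζ/√(1−ζ²)) = 41%, ζ = −ln(0.41)/√(π²+ln²(0.41)) = 0.273.
Characteristic equation s² + 1.5s + 1.9K_p = 0 gives ζ = 1.5/(2√(1.9K_p)).
Setting ζ = 0.273: √(1.9K_p) = 1.5/(2·0.273) = 2.747, so K_p = 7.546/1.9 = 3.97.

K_p = 3.97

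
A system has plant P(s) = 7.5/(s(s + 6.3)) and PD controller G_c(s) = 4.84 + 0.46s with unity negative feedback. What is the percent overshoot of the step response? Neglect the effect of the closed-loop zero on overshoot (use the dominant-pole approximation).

1.32%

Forward path: (4.84 + 0.46s)·7.5/(s(s+6.3)). The closed-loop characteristic equation is s² + (6.3 + 7.5·0.46)s + 7.5·4.84 = 0.
That is s² + 9.75s + 36.3 = 0, so ω_n = 6.025 rad/s and ζ = 9.75/(2·6.025) = 0.8091.
%OS = 100·exp(−πζ/√(1−ζ²)) = 1.32%.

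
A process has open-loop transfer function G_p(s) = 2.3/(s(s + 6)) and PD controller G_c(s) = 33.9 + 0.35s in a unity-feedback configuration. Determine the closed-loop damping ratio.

Forward path: (33.9 + 0.35s)·2.3/(s(s+6)). The closed-loop characteristic equation is s² + (6 + 2.3·0.35)s + 2.3·33.9 = 0.
That is s² + 6.805s + 77.97 = 0, so ω_n = 8.83 rad/s and ζ = 6.805/(2·8.83) = 0.3853.

ζ = 0.385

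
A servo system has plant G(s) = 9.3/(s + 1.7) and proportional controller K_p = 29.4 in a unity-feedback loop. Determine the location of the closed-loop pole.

Closed-loop transfer function: T(s) = K_p·G(s)/(1 + K_p·G(s)) = 273.4/(s + 1.7 + 273.4) = 273.4/(s + 275.1).
The closed-loop pole is at s = −275.1.

s = -275.1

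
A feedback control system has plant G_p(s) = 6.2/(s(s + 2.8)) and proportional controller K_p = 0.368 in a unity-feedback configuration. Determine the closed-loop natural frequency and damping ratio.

ω_n = 1.51 rad/s, ζ = 0.927

The closed-loop denominator is s(s+2.8) + 0.368·6.2 = s² + 2.8s + 2.282.
So ω_n² = 2.282 ⇒ ω_n = 1.51 rad/s, and ζ = 2.8/(2ω_n) = 0.927.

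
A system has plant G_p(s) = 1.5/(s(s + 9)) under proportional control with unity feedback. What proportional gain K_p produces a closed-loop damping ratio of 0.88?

K_p = 17.4

Closed-loop characteristic equation: s² + 9s + K_p·1.5 = 0.
So ω_n = √(1.5K_p) and 2ζω_n = 9, giving ζ = 9/(2√(1.5K_p)).
Setting ζ = 0.88: √(1.5K_p) = 9/(2·0.88) = 5.114, so K_p = 26.15/1.5 = 17.4.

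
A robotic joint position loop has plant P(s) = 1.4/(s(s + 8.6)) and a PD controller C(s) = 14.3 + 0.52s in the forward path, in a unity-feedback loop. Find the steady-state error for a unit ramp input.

The loop has one pole at the origin (type 1). Velocity error constant K_v = lim_{s→0} s·C(s)P(s) = 14.3·1.4/8.6 = 2.328.
Steady-state error to a unit ramp: e_ss = 1/K_v = 0.43.

0.43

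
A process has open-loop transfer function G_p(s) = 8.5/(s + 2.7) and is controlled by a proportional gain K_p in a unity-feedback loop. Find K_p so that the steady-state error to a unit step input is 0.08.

For a type-0 loop with proportional control, e_ss = 1/(1 + K_p·G_p(0)).
G_p(0) = 3.148. Require 1/(1 + K_p·3.148) = 0.08, so 1 + 3.148·K_p = 12.5.
K_p = (12.5 − 1)/3.148 = 3.65.

K_p = 3.65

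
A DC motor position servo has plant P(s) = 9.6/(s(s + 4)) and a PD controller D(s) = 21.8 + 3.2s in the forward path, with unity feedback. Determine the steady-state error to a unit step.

The open loop D(s)P(s) has a pole at the origin (type 1), so the static position error constant is infinite and e_ss = 1/(1+∞) = 0.

0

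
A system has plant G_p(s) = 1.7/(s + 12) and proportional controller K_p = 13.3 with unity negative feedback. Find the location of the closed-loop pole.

s = -34.61

Closed-loop transfer function: T(s) = K_p·G_p(s)/(1 + K_p·G_p(s)) = 22.61/(s + 12 + 22.61) = 22.61/(s + 34.61).
The closed-loop pole is at s = −34.61.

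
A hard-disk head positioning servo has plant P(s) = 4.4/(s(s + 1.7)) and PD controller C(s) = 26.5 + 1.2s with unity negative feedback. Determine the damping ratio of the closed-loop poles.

Forward path: (26.5 + 1.2s)·4.4/(s(s+1.7)). The closed-loop characteristic equation is s² + (1.7 + 4.4·1.2)s + 4.4·26.5 = 0.
That is s² + 6.98s + 116.6 = 0, so ω_n = 10.8 rad/s and ζ = 6.98/(2·10.8) = 0.3232.

ζ = 0.323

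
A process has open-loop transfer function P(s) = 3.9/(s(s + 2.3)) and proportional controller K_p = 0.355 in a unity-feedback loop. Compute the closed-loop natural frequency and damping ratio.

1 + K_p·P(s) = 0 gives s² + 2.3s + 1.384 = 0.
So ω_n² = 1.384 ⇒ ω_n = 1.177 rad/s, and ζ = 2.3/(2ω_n) = 0.977.

ω_n = 1.18 rad/s, ζ = 0.977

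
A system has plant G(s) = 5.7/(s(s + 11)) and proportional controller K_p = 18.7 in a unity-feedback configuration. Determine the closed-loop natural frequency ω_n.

ω_n = 10.3 rad/s

With unity feedback the closed-loop characteristic equation is s² + 11s + 18.7·5.7 = s² + 11s + 106.6 = 0.
So ω_n² = 106.6 ⇒ ω_n = 10.32 rad/s, and ζ = 11/(2ω_n) = 0.533.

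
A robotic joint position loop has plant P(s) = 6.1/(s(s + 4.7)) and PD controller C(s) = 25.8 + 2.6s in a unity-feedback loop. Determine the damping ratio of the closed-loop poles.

ζ = 0.819

Forward path: (25.8 + 2.6s)·6.1/(s(s+4.7)). The closed-loop characteristic equation is s² + (4.7 + 6.1·2.6)s + 6.1·25.8 = 0.
That is s² + 20.56s + 157.4 = 0, so ω_n = 12.55 rad/s and ζ = 20.56/(2·12.55) = 0.8194.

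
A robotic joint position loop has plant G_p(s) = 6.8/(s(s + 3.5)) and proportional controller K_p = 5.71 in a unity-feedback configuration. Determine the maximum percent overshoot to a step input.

39.9%

The closed-loop denominator s² + 3.5s + 38.83 gives ω_n = √38.83 = 6.231 and ζ = 3.5/(2ω_n) = 0.2808.
%OS = 100·exp(−πζ/√(1−ζ²)) = 100·exp(−π·0.2808/√0.9211) = 39.9%.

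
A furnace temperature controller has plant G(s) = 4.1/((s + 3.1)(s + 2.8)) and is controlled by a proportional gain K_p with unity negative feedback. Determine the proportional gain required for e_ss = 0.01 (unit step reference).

K_p = 210

The loop is type 0, so e_ss(step) = 1/(1 + K_pos) with K_pos = K_p·G(0).
G(0) = 0.4724. Require 1/(1 + K_p·0.4724) = 0.01, so 1 + 0.4724·K_p = 100.
K_p = (100 − 1)/0.4724 = 210.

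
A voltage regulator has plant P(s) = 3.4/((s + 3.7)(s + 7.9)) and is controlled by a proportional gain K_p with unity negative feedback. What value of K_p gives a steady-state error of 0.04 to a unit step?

Steady-state error for a unit step on this type-0 loop is 1/(1 + K_p·P(0)).
P(0) = 0.1163. Require 1/(1 + K_p·0.1163) = 0.04, so 1 + 0.1163·K_p = 25.
K_p = (25 − 1)/0.1163 = 206.

K_p = 206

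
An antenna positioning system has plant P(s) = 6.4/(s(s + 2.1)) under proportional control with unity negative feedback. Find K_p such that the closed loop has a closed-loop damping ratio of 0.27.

K_p = 2.36

Closed-loop characteristic equation: s² + 2.1s + K_p·6.4 = 0.
So ω_n = √(6.4K_p) and 2ζω_n = 2.1, giving ζ = 2.1/(2√(6.4K_p)).
Setting ζ = 0.27: √(6.4K_p) = 2.1/(2·0.27) = 3.889, so K_p = 15.12/6.4 = 2.36.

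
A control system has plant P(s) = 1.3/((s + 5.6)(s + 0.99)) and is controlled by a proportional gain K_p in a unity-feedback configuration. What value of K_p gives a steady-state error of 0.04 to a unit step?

K_p = 102

Steady-state error for a unit step on this type-0 loop is 1/(1 + K_p·P(0)).
P(0) = 0.2345. Require 1/(1 + K_p·0.2345) = 0.04, so 1 + 0.2345·K_p = 25.
K_p = (25 − 1)/0.2345 = 102.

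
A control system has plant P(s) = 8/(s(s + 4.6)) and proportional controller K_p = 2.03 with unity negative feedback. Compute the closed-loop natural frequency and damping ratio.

The closed-loop denominator is s(s+4.6) + 2.03·8 = s² + 4.6s + 16.24.
Matching s² + 2ζω_n s + ω_n²: ω_n = √16.24 = 4.03 rad/s and 2ζω_n = 4.6, so ζ = 4.6/(2·4.03) = 0.571.

ω_n = 4.03 rad/s, ζ = 0.571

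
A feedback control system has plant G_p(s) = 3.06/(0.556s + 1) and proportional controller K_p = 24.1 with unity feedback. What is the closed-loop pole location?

Closed loop: T(s) = K_p·G_p/(1+K_p·G_p) = 73.75/(0.556s + 1 + 73.75), with pole at s = −(1 + 73.75)/0.556 = −134.4.

s = -134.4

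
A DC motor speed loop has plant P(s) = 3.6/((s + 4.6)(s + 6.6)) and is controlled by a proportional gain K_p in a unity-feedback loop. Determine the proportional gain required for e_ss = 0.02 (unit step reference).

For a type-0 loop with proportional control, e_ss = 1/(1 + K_p·P(0)).
P(0) = 0.1186. Require 1/(1 + K_p·0.1186) = 0.02, so 1 + 0.1186·K_p = 50.
K_p = (50 − 1)/0.1186 = 413.

K_p = 413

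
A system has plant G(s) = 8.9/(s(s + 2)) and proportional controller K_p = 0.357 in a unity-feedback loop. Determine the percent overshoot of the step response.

11.9%

From 1 + K_pG(s) = 0: s² + 2s + 3.177 = 0 ⇒ ω_n = 1.782, ζ = 0.561.
%OS = 100·exp(−πζ/√(1−ζ²)) = 100·exp(−π·0.561/√0.6853) = 11.9%.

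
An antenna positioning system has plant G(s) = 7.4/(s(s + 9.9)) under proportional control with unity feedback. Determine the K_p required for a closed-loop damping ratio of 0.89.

K_p = 4.18

Closed-loop characteristic equation: s² + 9.9s + K_p·7.4 = 0.
So ω_n = √(7.4K_p) and 2ζω_n = 9.9, giving ζ = 9.9/(2√(7.4K_p)).
Setting ζ = 0.89: √(7.4K_p) = 9.9/(2·0.89) = 5.562, so K_p = 30.93/7.4 = 4.18.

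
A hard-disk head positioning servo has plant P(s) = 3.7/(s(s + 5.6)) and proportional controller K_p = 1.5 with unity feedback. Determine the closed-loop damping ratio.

ζ = 1.19

The closed-loop denominator is s(s+5.6) + 1.5·3.7 = s² + 5.6s + 5.55.
Matching s² + 2ζω_n s + ω_n²: ω_n = √5.55 = 2.356 rad/s and 2ζω_n = 5.6, so ζ = 5.6/(2·2.356) = 1.19.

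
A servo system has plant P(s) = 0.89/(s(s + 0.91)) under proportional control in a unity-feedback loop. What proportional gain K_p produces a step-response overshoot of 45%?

From %OS = 100·exp(−πζ/√(1−ζ²)) = 45%, ζ = −ln(0.45)/√(π²+ln²(0.45)) = 0.2463.
Characteristic equation s² + 0.91s + 0.89K_p = 0 gives ζ = 0.91/(2√(0.89K_p)).
Setting ζ = 0.2463: √(0.89K_p) = 0.91/(2·0.2463) = 1.847, so K_p = 3.412/0.89 = 3.83.

K_p = 3.83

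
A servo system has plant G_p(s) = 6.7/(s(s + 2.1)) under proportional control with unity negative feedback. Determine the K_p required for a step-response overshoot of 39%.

From %OS = 100·exp(−πζ/√(1−ζ²)) = 39%, ζ = −ln(0.39)/√(π²+ln²(0.39)) = 0.2871.
Characteristic equation s² + 2.1s + 6.7K_p = 0 gives ζ = 2.1/(2√(6.7K_p)).
Setting ζ = 0.2871: √(6.7K_p) = 2.1/(2·0.2871) = 3.657, so K_p = 13.38/6.7 = 2.

K_p = 2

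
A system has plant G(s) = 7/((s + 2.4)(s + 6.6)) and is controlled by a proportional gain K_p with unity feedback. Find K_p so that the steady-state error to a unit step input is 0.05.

K_p = 43

Steady-state error for a unit step on this type-0 loop is 1/(1 + K_p·G(0)).
G(0) = 0.4419. Require 1/(1 + K_p·0.4419) = 0.05, so 1 + 0.4419·K_p = 20.
K_p = (20 − 1)/0.4419 = 43.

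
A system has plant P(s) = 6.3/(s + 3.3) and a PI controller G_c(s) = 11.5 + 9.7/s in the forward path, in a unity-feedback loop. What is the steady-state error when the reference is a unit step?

The open loop G_c(s)P(s) has a pole at the origin (type 1), so the static position error constant is infinite and e_ss = 1/(1+∞) = 0.

0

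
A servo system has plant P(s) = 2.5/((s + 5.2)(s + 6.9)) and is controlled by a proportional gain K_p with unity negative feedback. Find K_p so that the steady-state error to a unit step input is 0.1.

K_p = 129

Steady-state error for a unit step on this type-0 loop is 1/(1 + K_p·P(0)).
P(0) = 0.06968. Require 1/(1 + K_p·0.06968) = 0.1, so 1 + 0.06968·K_p = 10.
K_p = (10 − 1)/0.06968 = 129.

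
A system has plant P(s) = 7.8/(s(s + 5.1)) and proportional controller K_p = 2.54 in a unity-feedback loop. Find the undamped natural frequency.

ω_n = 4.45 rad/s

With unity feedback the closed-loop characteristic equation is s² + 5.1s + 2.54·7.8 = s² + 5.1s + 19.81 = 0.
So ω_n² = 19.81 ⇒ ω_n = 4.451 rad/s, and ζ = 5.1/(2ω_n) = 0.573.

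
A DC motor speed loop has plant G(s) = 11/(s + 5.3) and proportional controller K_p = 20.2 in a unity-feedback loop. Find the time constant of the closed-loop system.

τ = 0.0044 s

Closed-loop transfer function: T(s) = K_p·G(s)/(1 + K_p·G(s)) = 222.2/(s + 5.3 + 222.2) = 222.2/(s + 227.5).
Time constant τ = 1/227.5 = 0.0044 s.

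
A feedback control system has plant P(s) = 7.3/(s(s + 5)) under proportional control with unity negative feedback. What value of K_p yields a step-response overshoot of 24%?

K_p = 5.01

From %OS = 100·exp(−πζ/√(1−ζ²)) = 24%, ζ = −ln(0.24)/√(π²+ln²(0.24)) = 0.4136.
Characteristic equation s² + 5s + 7.3K_p = 0 gives ζ = 5/(2√(7.3K_p)).
Setting ζ = 0.4136: √(7.3K_p) = 5/(2·0.4136) = 6.045, so K_p = 36.54/7.3 = 5.01.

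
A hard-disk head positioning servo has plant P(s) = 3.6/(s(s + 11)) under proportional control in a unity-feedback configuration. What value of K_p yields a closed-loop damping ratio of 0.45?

Closed-loop characteristic equation: s² + 11s + K_p·3.6 = 0.
So ω_n = √(3.6K_p) and 2ζω_n = 11, giving ζ = 11/(2√(3.6K_p)).
Setting ζ = 0.45: √(3.6K_p) = 11/(2·0.45) = 12.22, so K_p = 149.4/3.6 = 41.5.

K_p = 41.5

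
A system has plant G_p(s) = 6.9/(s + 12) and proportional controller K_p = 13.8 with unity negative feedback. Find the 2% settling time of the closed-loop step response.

T_s ≈ 0.0373 s

Closed-loop transfer function: T(s) = K_p·G_p(s)/(1 + K_p·G_p(s)) = 95.22/(s + 12 + 95.22) = 95.22/(s + 107.2).
Time constant τ = 1/107.2 = 0.009327 s, so the 2% settling time is about 4τ = 0.0373 s.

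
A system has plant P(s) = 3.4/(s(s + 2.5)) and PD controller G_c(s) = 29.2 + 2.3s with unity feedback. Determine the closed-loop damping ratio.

ζ = 0.518

Forward path: (29.2 + 2.3s)·3.4/(s(s+2.5)). The closed-loop characteristic equation is s² + (2.5 + 3.4·2.3)s + 3.4·29.2 = 0.
That is s² + 10.32s + 99.28 = 0, so ω_n = 9.964 rad/s and ζ = 10.32/(2·9.964) = 0.5179.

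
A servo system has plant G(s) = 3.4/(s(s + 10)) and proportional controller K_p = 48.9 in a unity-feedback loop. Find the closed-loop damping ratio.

1 + K_p·G(s) = 0 gives s² + 10s + 166.3 = 0.
Matching s² + 2ζω_n s + ω_n²: ω_n = √166.3 = 12.89 rad/s and 2ζω_n = 10, so ζ = 10/(2·12.89) = 0.388.

ζ = 0.388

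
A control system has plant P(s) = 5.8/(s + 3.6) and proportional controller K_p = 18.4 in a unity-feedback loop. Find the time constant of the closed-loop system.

Closed-loop transfer function: T(s) = K_p·P(s)/(1 + K_p·P(s)) = 106.7/(s + 3.6 + 106.7) = 106.7/(s + 110.3).
Time constant τ = 1/110.3 = 0.00906 s.

τ = 0.00906 s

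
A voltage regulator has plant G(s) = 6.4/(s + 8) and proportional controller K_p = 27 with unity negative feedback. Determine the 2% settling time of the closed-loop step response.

T_s ≈ 0.0221 s

Closed-loop transfer function: T(s) = K_p·G(s)/(1 + K_p·G(s)) = 172.8/(s + 8 + 172.8) = 172.8/(s + 180.8).
Time constant τ = 1/180.8 = 0.005531 s, so the 2% settling time is about 4τ = 0.0221 s.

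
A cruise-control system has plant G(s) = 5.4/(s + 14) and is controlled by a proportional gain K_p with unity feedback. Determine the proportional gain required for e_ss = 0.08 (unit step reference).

For a type-0 loop with proportional control, e_ss = 1/(1 + K_p·G(0)).
G(0) = 0.3857. Require 1/(1 + K_p·0.3857) = 0.08, so 1 + 0.3857·K_p = 12.5.
K_p = (12.5 − 1)/0.3857 = 29.8.

K_p = 29.8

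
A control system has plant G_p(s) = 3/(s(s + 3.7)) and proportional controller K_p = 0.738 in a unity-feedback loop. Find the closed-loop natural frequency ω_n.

The closed-loop denominator is s(s+3.7) + 0.738·3 = s² + 3.7s + 2.214.
So ω_n² = 2.214 ⇒ ω_n = 1.488 rad/s, and ζ = 3.7/(2ω_n) = 1.24.

ω_n = 1.49 rad/s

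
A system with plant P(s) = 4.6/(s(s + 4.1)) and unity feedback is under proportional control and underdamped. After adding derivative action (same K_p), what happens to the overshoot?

decrease

The derivative term adds K·K_d to the s-coefficient of the characteristic equation, raising 2ζω_n while ω_n is unchanged; ζ increases, so overshoot decreases.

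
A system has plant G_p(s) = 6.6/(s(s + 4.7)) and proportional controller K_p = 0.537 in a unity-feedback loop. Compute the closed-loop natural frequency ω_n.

ω_n = 1.88 rad/s

With unity feedback the closed-loop characteristic equation is s² + 4.7s + 0.537·6.6 = s² + 4.7s + 3.544 = 0.
Matching s² + 2ζω_n s + ω_n²: ω_n = √3.544 = 1.883 rad/s and 2ζω_n = 4.7, so ζ = 4.7/(2·1.883) = 1.25.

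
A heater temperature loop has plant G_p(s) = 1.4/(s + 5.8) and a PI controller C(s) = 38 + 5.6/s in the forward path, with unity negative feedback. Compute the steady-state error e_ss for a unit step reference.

The open loop C(s)G_p(s) has a pole at the origin (type 1), so the static position error constant is infinite and e_ss = 1/(1+∞) = 0.

0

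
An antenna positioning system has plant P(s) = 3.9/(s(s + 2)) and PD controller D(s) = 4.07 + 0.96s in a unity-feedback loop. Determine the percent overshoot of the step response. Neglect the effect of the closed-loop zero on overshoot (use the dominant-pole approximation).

3.81%

Forward path: (4.07 + 0.96s)·3.9/(s(s+2)). The closed-loop characteristic equation is s² + (2 + 3.9·0.96)s + 3.9·4.07 = 0.
That is s² + 5.744s + 15.87 = 0, so ω_n = 3.984 rad/s and ζ = 5.744/(2·3.984) = 0.7209.
%OS = 100·exp(−πζ/√(1−ζ²)) = 3.81%.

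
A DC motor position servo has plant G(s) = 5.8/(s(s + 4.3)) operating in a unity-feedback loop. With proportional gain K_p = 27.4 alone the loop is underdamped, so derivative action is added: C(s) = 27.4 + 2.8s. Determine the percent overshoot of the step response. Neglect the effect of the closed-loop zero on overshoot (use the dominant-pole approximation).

Forward path: (27.4 + 2.8s)·5.8/(s(s+4.3)). The closed-loop characteristic equation is s² + (4.3 + 5.8·2.8)s + 5.8·27.4 = 0.
That is s² + 20.54s + 158.9 = 0, so ω_n = 12.61 rad/s and ζ = 20.54/(2·12.61) = 0.8147.
%OS = 100·exp(−πζ/√(1−ζ²)) = 1.21%.

1.21%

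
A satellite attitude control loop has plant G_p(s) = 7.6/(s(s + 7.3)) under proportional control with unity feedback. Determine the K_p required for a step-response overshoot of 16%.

From %OS = 100·exp(−πζ/√(1−ζ²)) = 16%, ζ = −ln(0.16)/√(π²+ln²(0.16)) = 0.5039.
Characteristic equation s² + 7.3s + 7.6K_p = 0 gives ζ = 7.3/(2√(7.6K_p)).
Setting ζ = 0.5039: √(7.6K_p) = 7.3/(2·0.5039) = 7.244, so K_p = 52.47/7.6 = 6.9.

K_p = 6.9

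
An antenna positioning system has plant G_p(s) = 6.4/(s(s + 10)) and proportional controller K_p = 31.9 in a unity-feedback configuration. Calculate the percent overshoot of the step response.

Closed-loop characteristic equation: s² + 10s + 204.2 = 0, so ω_n = 14.29 rad/s and ζ = 10/(2·14.29) = 0.3499.
%OS = 100·exp(−πζ/√(1−ζ²)) = 100·exp(−π·0.3499/√0.8775) = 30.9%.

30.9%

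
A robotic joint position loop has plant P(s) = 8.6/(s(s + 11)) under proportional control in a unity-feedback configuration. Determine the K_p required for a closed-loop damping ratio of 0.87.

Closed-loop characteristic equation: s² + 11s + K_p·8.6 = 0.
So ω_n = √(8.6K_p) and 2ζω_n = 11, giving ζ = 11/(2√(8.6K_p)).
Setting ζ = 0.87: √(8.6K_p) = 11/(2·0.87) = 6.322, so K_p = 39.97/8.6 = 4.65.

K_p = 4.65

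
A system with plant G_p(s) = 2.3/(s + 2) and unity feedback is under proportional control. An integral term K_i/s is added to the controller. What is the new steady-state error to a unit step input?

0

Adding integral action puts a pole at s = 0 in the forward path, raising the system type to 1; a type-1 loop has zero steady-state error to a step.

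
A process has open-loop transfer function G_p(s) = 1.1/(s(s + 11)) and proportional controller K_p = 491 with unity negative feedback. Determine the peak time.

T_p = 0.139 s

The closed-loop denominator s² + 11s + 540.1 gives ω_n = √540.1 = 23.24 and ζ = 11/(2ω_n) = 0.2367.
Damped frequency ω_d = ω_n√(1−ζ²) = 22.58 rad/s, so peak time T_p = π/ω_d = 0.139 s.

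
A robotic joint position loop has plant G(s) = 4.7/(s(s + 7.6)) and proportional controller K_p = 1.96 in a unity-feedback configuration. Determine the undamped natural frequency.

ω_n = 3.04 rad/s

With unity feedback the closed-loop characteristic equation is s² + 7.6s + 1.96·4.7 = s² + 7.6s + 9.212 = 0.
Matching s² + 2ζω_n s + ω_n²: ω_n = √9.212 = 3.035 rad/s and 2ζω_n = 7.6, so ζ = 7.6/(2·3.035) = 1.25.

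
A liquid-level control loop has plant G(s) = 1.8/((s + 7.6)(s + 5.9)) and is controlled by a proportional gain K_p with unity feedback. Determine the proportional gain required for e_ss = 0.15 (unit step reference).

Steady-state error for a unit step on this type-0 loop is 1/(1 + K_p·G(0)).
G(0) = 0.04014. Require 1/(1 + K_p·0.04014) = 0.15, so 1 + 0.04014·K_p = 6.667.
K_p = (6.667 − 1)/0.04014 = 141.

K_p = 141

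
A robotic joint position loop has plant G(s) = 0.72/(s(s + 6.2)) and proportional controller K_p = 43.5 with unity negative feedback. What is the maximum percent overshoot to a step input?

The closed-loop denominator s² + 6.2s + 31.32 gives ω_n = √31.32 = 5.596 and ζ = 6.2/(2ω_n) = 0.5539.
%OS = 100·exp(−πζ/√(1−ζ²)) = 100·exp(−π·0.5539/√0.6932) = 12.4%.

12.4%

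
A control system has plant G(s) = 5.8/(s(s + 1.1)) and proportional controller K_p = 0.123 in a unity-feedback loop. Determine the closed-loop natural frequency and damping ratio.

ω_n = 0.845 rad/s, ζ = 0.651

1 + K_p·G(s) = 0 gives s² + 1.1s + 0.7134 = 0.
Matching s² + 2ζω_n s + ω_n²: ω_n = √0.7134 = 0.8446 rad/s and 2ζω_n = 1.1, so ζ = 1.1/(2·0.8446) = 0.651.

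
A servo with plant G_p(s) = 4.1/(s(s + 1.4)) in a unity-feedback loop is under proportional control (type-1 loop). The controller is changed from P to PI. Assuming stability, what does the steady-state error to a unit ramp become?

The integrator raises the loop to type 2, so K_v → ∞ and e_ss to a ramp is zero.

0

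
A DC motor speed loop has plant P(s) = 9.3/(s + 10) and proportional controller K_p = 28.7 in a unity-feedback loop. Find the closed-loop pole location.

Closed-loop transfer function: T(s) = K_p·P(s)/(1 + K_p·P(s)) = 266.9/(s + 10 + 266.9) = 266.9/(s + 276.9).
The closed-loop pole is at s = −276.9.

s = -276.9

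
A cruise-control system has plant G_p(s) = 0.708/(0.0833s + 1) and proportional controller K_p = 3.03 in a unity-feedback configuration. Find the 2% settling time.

Closed loop: T(s) = K_p·G_p/(1+K_p·G_p) = 2.145/(0.0833s + 1 + 2.145), with pole at s = −(1 + 2.145)/0.0833 = −37.76.
τ = 1/37.76 = 0.02648 s, so 2% settling time ≈ 4τ = 0.106 s.

T_s ≈ 0.106 s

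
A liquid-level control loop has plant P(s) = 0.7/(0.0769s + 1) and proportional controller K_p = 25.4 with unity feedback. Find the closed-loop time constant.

τ = 0.00409 s

Closed loop: T(s) = K_p·P/(1+K_p·P) = 17.78/(0.0769s + 1 + 17.78), with pole at s = −(1 + 17.78)/0.0769 = −244.2.
Closed-loop time constant τ = 1/244.2 = 0.00409 s.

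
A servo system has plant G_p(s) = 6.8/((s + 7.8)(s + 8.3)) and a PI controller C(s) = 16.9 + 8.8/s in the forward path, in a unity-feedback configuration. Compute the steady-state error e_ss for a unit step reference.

The open loop C(s)G_p(s) has a pole at the origin (type 1), so the static position error constant is infinite and e_ss = 1/(1+∞) = 0.

0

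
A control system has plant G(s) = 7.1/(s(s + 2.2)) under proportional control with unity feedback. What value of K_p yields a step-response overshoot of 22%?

From %OS = 100·exp(−πζ/√(1−ζ²)) = 22%, ζ = −ln(0.22)/√(π²+ln²(0.22)) = 0.4342.
Characteristic equation s² + 2.2s + 7.1K_p = 0 gives ζ = 2.2/(2√(7.1K_p)).
Setting ζ = 0.4342: √(7.1K_p) = 2.2/(2·0.4342) = 2.534, so K_p = 6.419/7.1 = 0.904.

K_p = 0.904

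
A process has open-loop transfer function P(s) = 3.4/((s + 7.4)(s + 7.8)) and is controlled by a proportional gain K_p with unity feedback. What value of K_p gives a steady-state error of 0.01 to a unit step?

K_p = 1680

Steady-state error for a unit step on this type-0 loop is 1/(1 + K_p·P(0)).
P(0) = 0.05891. Require 1/(1 + K_p·0.05891) = 0.01, so 1 + 0.05891·K_p = 100.
K_p = (100 − 1)/0.05891 = 1680.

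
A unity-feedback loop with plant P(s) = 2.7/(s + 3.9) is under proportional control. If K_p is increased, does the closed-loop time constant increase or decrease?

decrease

Closed-loop pole is at s = −(3.9+K_p·2.7); larger K_p moves it further left, so τ = 1/(3.9+K_p·2.7) decreases.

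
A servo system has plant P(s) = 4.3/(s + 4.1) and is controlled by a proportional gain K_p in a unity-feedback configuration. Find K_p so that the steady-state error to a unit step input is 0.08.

K_p = 11

The loop is type 0, so e_ss(step) = 1/(1 + K_pos) with K_pos = K_p·P(0).
P(0) = 1.049. Require 1/(1 + K_p·1.049) = 0.08, so 1 + 1.049·K_p = 12.5.
K_p = (12.5 − 1)/1.049 = 11.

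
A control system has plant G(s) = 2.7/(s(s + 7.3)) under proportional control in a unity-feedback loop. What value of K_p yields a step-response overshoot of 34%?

From %OS = 100·exp(−πζ/√(1−ζ²)) = 34%, ζ = −ln(0.34)/√(π²+ln²(0.34)) = 0.3248.
Characteristic equation s² + 7.3s + 2.7K_p = 0 gives ζ = 7.3/(2√(2.7K_p)).
Setting ζ = 0.3248: √(2.7K_p) = 7.3/(2·0.3248) = 11.24, so K_p = 126.3/2.7 = 46.8.

K_p = 46.8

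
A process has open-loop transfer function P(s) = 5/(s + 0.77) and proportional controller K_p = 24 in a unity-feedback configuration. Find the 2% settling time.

T_s ≈ 0.0331 s

Closed-loop transfer function: T(s) = K_p·P(s)/(1 + K_p·P(s)) = 120/(s + 0.77 + 120) = 120/(s + 120.8).
Time constant τ = 1/120.8 = 0.00828 s, so the 2% settling time is about 4τ = 0.0331 s.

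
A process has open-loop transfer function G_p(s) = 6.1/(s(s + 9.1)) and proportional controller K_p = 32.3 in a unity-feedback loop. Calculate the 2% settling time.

Closed-loop characteristic equation: s² + 9.1s + 197 = 0, so ω_n = 14.04 rad/s and ζ = 9.1/(2·14.04) = 0.3241.
2% settling time T_s ≈ 4/(ζω_n) = 4/4.55 = 0.879 s.

T_s ≈ 0.879 s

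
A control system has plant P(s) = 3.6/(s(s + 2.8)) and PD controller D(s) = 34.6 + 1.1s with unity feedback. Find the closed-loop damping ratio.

Forward path: (34.6 + 1.1s)·3.6/(s(s+2.8)). The closed-loop characteristic equation is s² + (2.8 + 3.6·1.1)s + 3.6·34.6 = 0.
That is s² + 6.76s + 124.6 = 0, so ω_n = 11.16 rad/s and ζ = 6.76/(2·11.16) = 0.3028.

ζ = 0.303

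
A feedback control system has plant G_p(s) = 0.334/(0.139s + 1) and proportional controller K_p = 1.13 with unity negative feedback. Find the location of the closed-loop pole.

Closed loop: T(s) = K_p·G_p/(1+K_p·G_p) = 0.3774/(0.139s + 1 + 0.3774), with pole at s = −(1 + 0.3774)/0.139 = −9.909.

s = -9.909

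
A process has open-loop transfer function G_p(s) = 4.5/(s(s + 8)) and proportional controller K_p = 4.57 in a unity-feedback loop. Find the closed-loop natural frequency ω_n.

ω_n = 4.53 rad/s

With unity feedback the closed-loop characteristic equation is s² + 8s + 4.57·4.5 = s² + 8s + 20.57 = 0.
Matching s² + 2ζω_n s + ω_n²: ω_n = √20.57 = 4.535 rad/s and 2ζω_n = 8, so ζ = 8/(2·4.535) = 0.882.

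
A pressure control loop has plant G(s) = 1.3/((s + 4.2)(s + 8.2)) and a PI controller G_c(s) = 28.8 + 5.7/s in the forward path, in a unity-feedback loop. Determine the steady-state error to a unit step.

The open loop G_c(s)G(s) has a pole at the origin (type 1), so the static position error constant is infinite and e_ss = 1/(1+∞) = 0.

0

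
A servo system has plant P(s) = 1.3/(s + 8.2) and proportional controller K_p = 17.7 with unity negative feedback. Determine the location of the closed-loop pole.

Closed-loop transfer function: T(s) = K_p·P(s)/(1 + K_p·P(s)) = 23.01/(s + 8.2 + 23.01) = 23.01/(s + 31.21).
The closed-loop pole is at s = −31.21.

s = -31.21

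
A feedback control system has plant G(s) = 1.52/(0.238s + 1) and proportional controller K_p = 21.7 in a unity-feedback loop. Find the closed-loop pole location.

Closed loop: T(s) = K_p·G/(1+K_p·G) = 32.98/(0.238s + 1 + 32.98), with pole at s = −(1 + 32.98)/0.238 = −142.8.

s = -142.8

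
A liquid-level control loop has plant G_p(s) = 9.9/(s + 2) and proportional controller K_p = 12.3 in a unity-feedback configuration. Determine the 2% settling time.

Closed-loop transfer function: T(s) = K_p·G_p(s)/(1 + K_p·G_p(s)) = 121.8/(s + 2 + 121.8) = 121.8/(s + 123.8).
Time constant τ = 1/123.8 = 0.00808 s, so the 2% settling time is about 4τ = 0.0323 s.

T_s ≈ 0.0323 s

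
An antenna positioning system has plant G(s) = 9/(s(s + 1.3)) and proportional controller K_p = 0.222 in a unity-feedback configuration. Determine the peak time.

From 1 + K_pG(s) = 0: s² + 1.3s + 1.998 = 0 ⇒ ω_n = 1.414, ζ = 0.4598.
Damped frequency ω_d = ω_n√(1−ζ²) = 1.255 rad/s, so peak time T_p = π/ω_d = 2.5 s.

T_p = 2.5 s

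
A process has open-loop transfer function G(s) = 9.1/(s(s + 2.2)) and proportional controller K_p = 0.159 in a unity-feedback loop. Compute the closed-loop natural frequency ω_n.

ω_n = 1.2 rad/s

With unity feedback the closed-loop characteristic equation is s² + 2.2s + 0.159·9.1 = s² + 2.2s + 1.447 = 0.
So ω_n² = 1.447 ⇒ ω_n = 1.203 rad/s, and ζ = 2.2/(2ω_n) = 0.914.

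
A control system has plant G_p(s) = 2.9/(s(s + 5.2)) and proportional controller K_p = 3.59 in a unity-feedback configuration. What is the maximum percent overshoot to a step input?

1.39%

Closed-loop characteristic equation: s² + 5.2s + 10.41 = 0, so ω_n = 3.227 rad/s and ζ = 5.2/(2·3.227) = 0.8058.
%OS = 100·exp(−πζ/√(1−ζ²)) = 100·exp(−π·0.8058/√0.3507) = 1.39%.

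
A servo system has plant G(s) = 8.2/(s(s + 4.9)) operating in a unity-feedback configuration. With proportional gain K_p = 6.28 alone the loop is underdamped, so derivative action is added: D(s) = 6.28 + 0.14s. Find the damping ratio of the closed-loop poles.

ζ = 0.421

Forward path: (6.28 + 0.14s)·8.2/(s(s+4.9)). The closed-loop characteristic equation is s² + (4.9 + 8.2·0.14)s + 8.2·6.28 = 0.
That is s² + 6.048s + 51.5 = 0, so ω_n = 7.176 rad/s and ζ = 6.048/(2·7.176) = 0.4214.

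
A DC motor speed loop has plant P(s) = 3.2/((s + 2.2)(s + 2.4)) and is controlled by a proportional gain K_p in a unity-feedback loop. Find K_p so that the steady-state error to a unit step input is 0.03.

For a type-0 loop with proportional control, e_ss = 1/(1 + K_p·P(0)).
P(0) = 0.6061. Require 1/(1 + K_p·0.6061) = 0.03, so 1 + 0.6061·K_p = 33.33.
K_p = (33.33 − 1)/0.6061 = 53.4.

K_p = 53.4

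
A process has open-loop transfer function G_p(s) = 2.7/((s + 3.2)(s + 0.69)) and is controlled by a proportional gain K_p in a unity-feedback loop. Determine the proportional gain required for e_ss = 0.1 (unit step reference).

For a type-0 loop with proportional control, e_ss = 1/(1 + K_p·G_p(0)).
G_p(0) = 1.223. Require 1/(1 + K_p·1.223) = 0.1, so 1 + 1.223·K_p = 10.
K_p = (10 − 1)/1.223 = 7.36.

K_p = 7.36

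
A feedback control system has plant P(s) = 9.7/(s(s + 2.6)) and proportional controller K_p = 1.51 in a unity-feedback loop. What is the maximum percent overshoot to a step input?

32.2%

From 1 + K_pP(s) = 0: s² + 2.6s + 14.65 = 0 ⇒ ω_n = 3.827, ζ = 0.3397.
%OS = 100·exp(−πζ/√(1−ζ²)) = 100·exp(−π·0.3397/√0.8846) = 32.2%.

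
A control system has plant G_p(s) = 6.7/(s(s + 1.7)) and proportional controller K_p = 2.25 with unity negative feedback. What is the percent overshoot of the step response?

49.4%

From 1 + K_pG_p(s) = 0: s² + 1.7s + 15.08 = 0 ⇒ ω_n = 3.883, ζ = 0.2189.
%OS = 100·exp(−πζ/√(1−ζ²)) = 100·exp(−π·0.2189/√0.9521) = 49.4%.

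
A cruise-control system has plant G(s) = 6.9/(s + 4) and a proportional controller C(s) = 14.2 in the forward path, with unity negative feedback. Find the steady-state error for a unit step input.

The loop is type 0. Static position error constant K_pos = C(0)·G(0) = 14.2·1.725 = 24.5.
Steady-state error to a unit step: e_ss = 1/(1+K_pos) = 1/25.5 = 0.0392.

0.0392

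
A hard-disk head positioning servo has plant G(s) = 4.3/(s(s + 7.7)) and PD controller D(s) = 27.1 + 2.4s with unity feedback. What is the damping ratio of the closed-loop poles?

ζ = 0.835

Forward path: (27.1 + 2.4s)·4.3/(s(s+7.7)). The closed-loop characteristic equation is s² + (7.7 + 4.3·2.4)s + 4.3·27.1 = 0.
That is s² + 18.02s + 116.5 = 0, so ω_n = 10.79 rad/s and ζ = 18.02/(2·10.79) = 0.8347.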